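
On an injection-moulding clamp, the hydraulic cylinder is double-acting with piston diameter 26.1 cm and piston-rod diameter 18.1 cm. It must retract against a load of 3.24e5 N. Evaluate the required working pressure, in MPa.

Rod-side annular area A_ann = π/4 × (26.1² − 18.1²) = 277.7 cm^2
Retraction: pressure acts on the annular area.
P = F / A = 3.24e5 N / A

P ≈ 11.7 MPa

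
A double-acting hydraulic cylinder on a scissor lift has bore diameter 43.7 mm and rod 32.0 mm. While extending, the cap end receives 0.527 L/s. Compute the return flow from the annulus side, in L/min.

Q_out ≈ 14.7 L/min

Cap-side area A_cap = π/4 × (43.7 mm)² = 1500 mm^2
Rod-side annular area A_ann = π/4 × (43.7² − 32.0²) = 695.6 mm^2
Piston speed v = Q_in/A_cap; rod-end outflow Q_out = v × A_ann = Q_in × A_ann/A_cap.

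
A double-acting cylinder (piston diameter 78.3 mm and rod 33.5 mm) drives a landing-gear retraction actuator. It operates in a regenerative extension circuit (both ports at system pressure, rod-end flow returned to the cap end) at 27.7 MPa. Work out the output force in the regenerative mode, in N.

With equal pressure on both faces, forces on the annular region cancel; the net push is pressure × rod cross-section.
Rod cross-section A_rod = π/4 × (33.5 mm)² = 881.4 mm^2
F = P × A_rod

F ≈ 24400 N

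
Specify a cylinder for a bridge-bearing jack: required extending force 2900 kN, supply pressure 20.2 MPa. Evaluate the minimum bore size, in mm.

Extension force acts on the full piston face: F = P × (π/4)D².
D = √(4F / (πP)) = √(4 × 2900 kN / (π × 20.2 MPa))

D ≈ 428 mm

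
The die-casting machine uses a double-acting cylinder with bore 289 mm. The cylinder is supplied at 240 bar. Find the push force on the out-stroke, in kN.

Cap-side area A_cap = π/4 × (289 mm)² = 65600 mm^2
F = P × A_cap = 240 bar × A_cap

F ≈ 1570 kN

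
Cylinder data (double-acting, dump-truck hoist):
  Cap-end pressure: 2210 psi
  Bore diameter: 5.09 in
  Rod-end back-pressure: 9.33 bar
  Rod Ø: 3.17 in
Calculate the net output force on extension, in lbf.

Cap-side area A_cap = π/4 × (5.09 in)² = 20.35 in^2
Rod-side annular area A_ann = π/4 × (5.09² − 3.17²) = 12.46 in^2
Net thrust = P_cap·A_cap − P_rod·A_ann = 44970 lbf − 1686 lbf

F ≈ 43300 lbf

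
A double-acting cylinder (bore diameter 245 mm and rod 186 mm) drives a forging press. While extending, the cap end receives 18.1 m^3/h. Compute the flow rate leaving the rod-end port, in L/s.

Cap-side area A_cap = π/4 × (245 mm)² = 47140 mm^2
Rod-side annular area A_ann = π/4 × (245² − 186²) = 19970 mm^2
Piston speed v = Q_in/A_cap; rod-end outflow Q_out = v × A_ann = Q_in × A_ann/A_cap.

Q_out ≈ 2.13 L/s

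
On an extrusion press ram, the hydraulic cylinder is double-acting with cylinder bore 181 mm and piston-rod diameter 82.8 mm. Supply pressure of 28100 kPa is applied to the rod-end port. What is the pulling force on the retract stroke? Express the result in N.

Rod-side annular area A_ann = π/4 × (181² − 82.8²) = 20350 mm^2
On retraction the pressure acts on the annular area (bore minus rod).
F = P × A_ann

F ≈ 5.72e5 N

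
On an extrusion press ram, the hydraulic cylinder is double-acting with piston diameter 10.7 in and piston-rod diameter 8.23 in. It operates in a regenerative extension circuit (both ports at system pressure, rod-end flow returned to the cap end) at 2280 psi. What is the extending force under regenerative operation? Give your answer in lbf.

With equal pressure on both faces, forces on the annular region cancel; the net push is pressure × rod cross-section.
Rod cross-section A_rod = π/4 × (8.23 in)² = 53.20 in^2
F = P × A_rod

F ≈ 1.21e5 lbf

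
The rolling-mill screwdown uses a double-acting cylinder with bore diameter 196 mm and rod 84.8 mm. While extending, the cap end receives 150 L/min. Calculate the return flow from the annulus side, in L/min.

Q_out ≈ 122 L/min

Cap-side area A_cap = π/4 × (196 mm)² = 30170 mm^2
Rod-side annular area A_ann = π/4 × (196² − 84.8²) = 24520 mm^2
Piston speed v = Q_in/A_cap; rod-end outflow Q_out = v × A_ann = Q_in × A_ann/A_cap.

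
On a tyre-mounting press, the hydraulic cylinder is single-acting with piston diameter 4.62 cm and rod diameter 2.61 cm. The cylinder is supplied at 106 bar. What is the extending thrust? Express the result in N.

F ≈ 17800 N

Cap-side area A_cap = π/4 × (4.62 cm)² = 16.76 cm^2
F = P × A_cap = 106 bar × A_cap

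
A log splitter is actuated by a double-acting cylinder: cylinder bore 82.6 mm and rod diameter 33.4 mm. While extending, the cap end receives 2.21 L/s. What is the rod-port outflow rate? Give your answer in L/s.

Q_out ≈ 1.85 L/s

Cap-side area A_cap = π/4 × (82.6 mm)² = 5359 mm^2
Rod-side annular area A_ann = π/4 × (82.6² − 33.4²) = 4482 mm^2
Piston speed v = Q_in/A_cap; rod-end outflow Q_out = v × A_ann = Q_in × A_ann/A_cap.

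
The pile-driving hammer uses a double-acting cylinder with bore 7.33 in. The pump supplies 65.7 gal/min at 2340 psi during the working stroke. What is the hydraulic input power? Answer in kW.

W ≈ 66.9 kW

Hydraulic power = P × Q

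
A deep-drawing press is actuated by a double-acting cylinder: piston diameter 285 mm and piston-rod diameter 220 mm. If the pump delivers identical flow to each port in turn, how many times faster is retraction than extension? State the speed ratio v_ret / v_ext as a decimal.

Cap-side area A_cap = π/4 × (285 mm)² = 63790 mm^2
Rod-side annular area A_ann = π/4 × (285² − 220²) = 25780 mm^2
For equal Q, v ∝ 1/A, so v_ret/v_ext = A_cap/A_ann.

v_ret/v_ext ≈ 2.47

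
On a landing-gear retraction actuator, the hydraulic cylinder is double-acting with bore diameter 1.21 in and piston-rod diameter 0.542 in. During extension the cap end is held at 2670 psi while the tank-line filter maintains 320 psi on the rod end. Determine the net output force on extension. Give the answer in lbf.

Cap-side area A_cap = π/4 × (1.21 in)² = 1.150 in^2
Rod-side annular area A_ann = π/4 × (1.21² − 0.542²) = 0.9192 in^2
Net thrust = P_cap·A_cap − P_rod·A_ann = 3070 lbf − 294.1 lbf

F ≈ 2780 lbf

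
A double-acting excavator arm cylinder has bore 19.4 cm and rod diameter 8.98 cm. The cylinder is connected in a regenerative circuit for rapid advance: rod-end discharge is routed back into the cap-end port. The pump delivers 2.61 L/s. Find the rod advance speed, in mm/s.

v ≈ 412 mm/s

In regeneration the rod-end outflow joins the pump flow into the cap end, so the net volume the pump must supply per unit advance equals the rod cross-section area.
Rod cross-section A_rod = π/4 × (8.98 cm)² = 63.33 cm^2
v = Q_pump / A_rod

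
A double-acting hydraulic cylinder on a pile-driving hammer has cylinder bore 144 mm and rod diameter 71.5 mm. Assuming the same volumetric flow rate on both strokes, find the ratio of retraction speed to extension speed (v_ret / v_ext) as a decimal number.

v_ret/v_ext ≈ 1.33

Cap-side area A_cap = π/4 × (144 mm)² = 16290 mm^2
Rod-side annular area A_ann = π/4 × (144² − 71.5²) = 12270 mm^2
For equal Q, v ∝ 1/A, so v_ret/v_ext = A_cap/A_ann.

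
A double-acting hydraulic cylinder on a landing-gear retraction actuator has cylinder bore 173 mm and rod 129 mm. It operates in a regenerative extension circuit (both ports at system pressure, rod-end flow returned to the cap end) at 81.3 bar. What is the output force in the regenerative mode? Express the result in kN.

With equal pressure on both faces, forces on the annular region cancel; the net push is pressure × rod cross-section.
Rod cross-section A_rod = π/4 × (129 mm)² = 13070 mm^2
F = P × A_rod

F ≈ 106 kN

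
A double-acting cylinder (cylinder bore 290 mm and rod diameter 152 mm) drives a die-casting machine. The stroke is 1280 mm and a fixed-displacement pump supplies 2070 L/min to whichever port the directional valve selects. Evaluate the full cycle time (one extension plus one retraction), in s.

Cap-side area A_cap = π/4 × (290 mm)² = 66050 mm^2
Rod-side annular area A_ann = π/4 × (290² − 152²) = 47910 mm^2
t_ext = A_cap·L/Q = 2.451 s
t_ret = A_ann·L/Q = 1.777 s
t_cycle = t_ext + t_ret

t ≈ 4.23 s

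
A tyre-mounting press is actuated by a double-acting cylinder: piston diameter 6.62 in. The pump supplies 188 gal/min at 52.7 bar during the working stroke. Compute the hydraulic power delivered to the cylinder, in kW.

W ≈ 62.5 kW

Hydraulic power = P × Q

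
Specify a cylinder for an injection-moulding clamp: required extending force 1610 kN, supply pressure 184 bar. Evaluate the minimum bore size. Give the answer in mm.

D ≈ 334 mm

Extension force acts on the full piston face: F = P × (π/4)D².
D = √(4F / (πP)) = √(4 × 1610 kN / (π × 184 bar))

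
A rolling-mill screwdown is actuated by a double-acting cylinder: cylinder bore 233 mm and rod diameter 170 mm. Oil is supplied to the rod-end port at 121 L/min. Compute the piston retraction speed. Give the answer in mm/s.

Rod-side annular area A_ann = π/4 × (233² − 170²) = 19940 mm^2
Flow into the rod-end port fills the annular volume.
v = Q / A

v ≈ 101 mm/s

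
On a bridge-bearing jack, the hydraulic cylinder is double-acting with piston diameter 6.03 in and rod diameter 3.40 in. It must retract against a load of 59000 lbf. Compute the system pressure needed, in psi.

P ≈ 3030 psi

Rod-side annular area A_ann = π/4 × (6.03² − 3.40²) = 19.48 in^2
Retraction: pressure acts on the annular area.
P = F / A = 59000 lbf / A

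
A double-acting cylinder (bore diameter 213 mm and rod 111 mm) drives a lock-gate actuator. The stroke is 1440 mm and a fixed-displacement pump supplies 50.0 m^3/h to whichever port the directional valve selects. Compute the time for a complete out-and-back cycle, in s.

Cap-side area A_cap = π/4 × (213 mm)² = 35630 mm^2
Rod-side annular area A_ann = π/4 × (213² − 111²) = 25960 mm^2
t_ext = A_cap·L/Q = 3.694 s
t_ret = A_ann·L/Q = 2.691 s
t_cycle = t_ext + t_ret

t ≈ 6.39 s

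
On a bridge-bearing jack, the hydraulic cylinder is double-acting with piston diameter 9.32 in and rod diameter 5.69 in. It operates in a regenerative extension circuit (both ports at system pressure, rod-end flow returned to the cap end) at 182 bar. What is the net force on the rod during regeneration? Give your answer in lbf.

With equal pressure on both faces, forces on the annular region cancel; the net push is pressure × rod cross-section.
Rod cross-section A_rod = π/4 × (5.69 in)² = 25.43 in^2
F = P × A_rod

F ≈ 67100 lbf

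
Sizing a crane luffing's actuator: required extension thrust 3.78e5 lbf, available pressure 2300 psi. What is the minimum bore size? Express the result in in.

Extension force acts on the full piston face: F = P × (π/4)D².
D = √(4F / (πP)) = √(4 × 3.78e5 lbf / (π × 2300 psi))

D ≈ 14.5 in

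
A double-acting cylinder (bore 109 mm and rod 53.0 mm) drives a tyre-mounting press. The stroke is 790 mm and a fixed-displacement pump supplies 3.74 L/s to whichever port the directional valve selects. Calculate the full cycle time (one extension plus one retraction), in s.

Cap-side area A_cap = π/4 × (109 mm)² = 9331 mm^2
Rod-side annular area A_ann = π/4 × (109² − 53.0²) = 7125 mm^2
t_ext = A_cap·L/Q = 1.971 s
t_ret = A_ann·L/Q = 1.505 s
t_cycle = t_ext + t_ret

t ≈ 3.48 s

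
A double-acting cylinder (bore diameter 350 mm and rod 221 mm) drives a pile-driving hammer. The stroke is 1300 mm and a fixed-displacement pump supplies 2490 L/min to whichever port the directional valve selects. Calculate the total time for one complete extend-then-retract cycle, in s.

Cap-side area A_cap = π/4 × (350 mm)² = 96210 mm^2
Rod-side annular area A_ann = π/4 × (350² − 221²) = 57850 mm^2
t_ext = A_cap·L/Q = 3.014 s
t_ret = A_ann·L/Q = 1.812 s
t_cycle = t_ext + t_ret

t ≈ 4.83 s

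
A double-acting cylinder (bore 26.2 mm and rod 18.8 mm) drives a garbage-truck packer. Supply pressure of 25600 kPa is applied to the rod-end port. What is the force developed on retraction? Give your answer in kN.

F ≈ 6.70 kN

Rod-side annular area A_ann = π/4 × (26.2² − 18.8²) = 261.5 mm^2
On retraction the pressure acts on the annular area (bore minus rod).
F = P × A_ann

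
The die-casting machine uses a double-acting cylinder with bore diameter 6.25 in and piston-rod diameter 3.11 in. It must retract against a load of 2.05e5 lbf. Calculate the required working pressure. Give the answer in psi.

Rod-side annular area A_ann = π/4 × (6.25² − 3.11²) = 23.08 in^2
Retraction: pressure acts on the annular area.
P = F / A = 2.05e5 lbf / A

P ≈ 8880 psi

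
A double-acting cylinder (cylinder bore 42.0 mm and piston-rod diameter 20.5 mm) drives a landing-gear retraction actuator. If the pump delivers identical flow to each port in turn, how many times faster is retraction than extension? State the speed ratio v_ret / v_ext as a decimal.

Cap-side area A_cap = π/4 × (42.0 mm)² = 1385 mm^2
Rod-side annular area A_ann = π/4 × (42.0² − 20.5²) = 1055 mm^2
For equal Q, v ∝ 1/A, so v_ret/v_ext = A_cap/A_ann.

v_ret/v_ext ≈ 1.31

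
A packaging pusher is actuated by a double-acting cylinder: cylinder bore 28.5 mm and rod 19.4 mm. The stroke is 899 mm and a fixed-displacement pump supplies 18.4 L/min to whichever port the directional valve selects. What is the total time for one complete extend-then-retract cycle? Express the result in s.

t ≈ 2.87 s

Cap-side area A_cap = π/4 × (28.5 mm)² = 637.9 mm^2
Rod-side annular area A_ann = π/4 × (28.5² − 19.4²) = 342.3 mm^2
t_ext = A_cap·L/Q = 1.870 s
t_ret = A_ann·L/Q = 1.004 s
t_cycle = t_ext + t_ret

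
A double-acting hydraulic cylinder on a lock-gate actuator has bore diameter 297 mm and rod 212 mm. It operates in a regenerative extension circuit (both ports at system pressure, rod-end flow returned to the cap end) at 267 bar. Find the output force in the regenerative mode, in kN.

With equal pressure on both faces, forces on the annular region cancel; the net push is pressure × rod cross-section.
Rod cross-section A_rod = π/4 × (212 mm)² = 35300 mm^2
F = P × A_rod

F ≈ 942 kN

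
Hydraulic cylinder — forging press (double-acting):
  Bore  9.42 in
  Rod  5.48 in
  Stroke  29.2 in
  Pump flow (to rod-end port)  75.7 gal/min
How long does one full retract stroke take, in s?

t ≈ 4.62 s

Rod-side annular area A_ann = π/4 × (9.42² − 5.48²) = 46.11 in^2
Swept volume V = A × L; t = V / Q = A·L / Q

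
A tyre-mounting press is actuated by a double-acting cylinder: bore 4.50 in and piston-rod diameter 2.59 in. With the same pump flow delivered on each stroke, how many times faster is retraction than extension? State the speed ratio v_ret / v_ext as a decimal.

v_ret/v_ext ≈ 1.50

Cap-side area A_cap = π/4 × (4.50 in)² = 15.90 in^2
Rod-side annular area A_ann = π/4 × (4.50² − 2.59²) = 10.64 in^2
For equal Q, v ∝ 1/A, so v_ret/v_ext = A_cap/A_ann.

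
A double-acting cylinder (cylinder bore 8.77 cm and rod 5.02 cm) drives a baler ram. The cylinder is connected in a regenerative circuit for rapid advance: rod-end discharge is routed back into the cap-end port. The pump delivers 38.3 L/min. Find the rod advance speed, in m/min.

v ≈ 19.4 m/min

In regeneration the rod-end outflow joins the pump flow into the cap end, so the net volume the pump must supply per unit advance equals the rod cross-section area.
Rod cross-section A_rod = π/4 × (5.02 cm)² = 19.79 cm^2
v = Q_pump / A_rod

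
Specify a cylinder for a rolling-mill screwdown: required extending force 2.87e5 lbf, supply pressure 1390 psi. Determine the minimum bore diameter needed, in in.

Extension force acts on the full piston face: F = P × (π/4)D².
D = √(4F / (πP)) = √(4 × 2.87e5 lbf / (π × 1390 psi))

D ≈ 16.2 in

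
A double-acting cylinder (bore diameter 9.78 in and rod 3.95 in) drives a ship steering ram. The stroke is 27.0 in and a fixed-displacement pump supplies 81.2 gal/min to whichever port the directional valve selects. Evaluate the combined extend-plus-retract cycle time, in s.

Cap-side area A_cap = π/4 × (9.78 in)² = 75.12 in^2
Rod-side annular area A_ann = π/4 × (9.78² − 3.95²) = 62.87 in^2
t_ext = A_cap·L/Q = 6.488 s
t_ret = A_ann·L/Q = 5.430 s
t_cycle = t_ext + t_ret

t ≈ 11.9 s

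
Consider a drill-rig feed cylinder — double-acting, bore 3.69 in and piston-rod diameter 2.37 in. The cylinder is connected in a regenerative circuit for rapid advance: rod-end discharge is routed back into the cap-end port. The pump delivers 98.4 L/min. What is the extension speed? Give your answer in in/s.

v ≈ 22.7 in/s

In regeneration the rod-end outflow joins the pump flow into the cap end, so the net volume the pump must supply per unit advance equals the rod cross-section area.
Rod cross-section A_rod = π/4 × (2.37 in)² = 4.412 in^2
v = Q_pump / A_rod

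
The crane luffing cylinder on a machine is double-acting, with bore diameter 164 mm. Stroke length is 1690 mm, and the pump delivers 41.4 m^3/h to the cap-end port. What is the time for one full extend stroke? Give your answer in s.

Cap-side area A_cap = π/4 × (164 mm)² = 21120 mm^2
Swept volume V = A × L; t = V / Q = A·L / Q

t ≈ 3.10 s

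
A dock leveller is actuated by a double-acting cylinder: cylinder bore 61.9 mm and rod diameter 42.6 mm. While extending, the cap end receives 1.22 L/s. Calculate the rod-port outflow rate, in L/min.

Cap-side area A_cap = π/4 × (61.9 mm)² = 3009 mm^2
Rod-side annular area A_ann = π/4 × (61.9² − 42.6²) = 1584 mm^2
Piston speed v = Q_in/A_cap; rod-end outflow Q_out = v × A_ann = Q_in × A_ann/A_cap.

Q_out ≈ 38.5 L/min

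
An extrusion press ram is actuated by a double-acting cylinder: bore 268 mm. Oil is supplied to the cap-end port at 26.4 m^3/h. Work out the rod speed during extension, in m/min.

v ≈ 7.80 m/min

Cap-side area A_cap = π/4 × (268 mm)² = 56410 mm^2
v = Q / A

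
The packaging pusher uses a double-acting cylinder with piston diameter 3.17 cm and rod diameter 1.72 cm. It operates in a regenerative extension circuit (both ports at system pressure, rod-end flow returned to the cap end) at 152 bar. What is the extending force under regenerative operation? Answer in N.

F ≈ 3530 N

With equal pressure on both faces, forces on the annular region cancel; the net push is pressure × rod cross-section.
Rod cross-section A_rod = π/4 × (1.72 cm)² = 2.324 cm^2
F = P × A_rod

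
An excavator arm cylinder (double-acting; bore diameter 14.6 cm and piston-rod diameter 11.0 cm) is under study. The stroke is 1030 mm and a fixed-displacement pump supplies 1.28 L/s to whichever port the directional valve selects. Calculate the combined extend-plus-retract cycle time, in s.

t ≈ 19.3 s

Cap-side area A_cap = π/4 × (14.6 cm)² = 167.4 cm^2
Rod-side annular area A_ann = π/4 × (14.6² − 11.0²) = 72.38 cm^2
t_ext = A_cap·L/Q = 13.47 s
t_ret = A_ann·L/Q = 5.825 s
t_cycle = t_ext + t_ret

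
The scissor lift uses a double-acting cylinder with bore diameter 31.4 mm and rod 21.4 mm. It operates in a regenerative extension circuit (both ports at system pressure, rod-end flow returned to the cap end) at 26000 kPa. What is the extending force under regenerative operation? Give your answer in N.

With equal pressure on both faces, forces on the annular region cancel; the net push is pressure × rod cross-section.
Rod cross-section A_rod = π/4 × (21.4 mm)² = 359.7 mm^2
F = P × A_rod

F ≈ 9350 N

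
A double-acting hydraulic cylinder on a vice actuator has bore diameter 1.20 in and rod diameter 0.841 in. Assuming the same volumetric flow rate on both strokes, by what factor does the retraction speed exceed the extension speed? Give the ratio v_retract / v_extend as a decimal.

Cap-side area A_cap = π/4 × (1.20 in)² = 1.131 in^2
Rod-side annular area A_ann = π/4 × (1.20² − 0.841²) = 0.5755 in^2
For equal Q, v ∝ 1/A, so v_ret/v_ext = A_cap/A_ann.

v_ret/v_ext ≈ 1.97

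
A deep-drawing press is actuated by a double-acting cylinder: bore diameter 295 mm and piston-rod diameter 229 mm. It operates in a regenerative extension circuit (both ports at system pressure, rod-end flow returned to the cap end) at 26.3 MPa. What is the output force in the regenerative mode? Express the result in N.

F ≈ 1.08e6 N

With equal pressure on both faces, forces on the annular region cancel; the net push is pressure × rod cross-section.
Rod cross-section A_rod = π/4 × (229 mm)² = 41190 mm^2
F = P × A_rod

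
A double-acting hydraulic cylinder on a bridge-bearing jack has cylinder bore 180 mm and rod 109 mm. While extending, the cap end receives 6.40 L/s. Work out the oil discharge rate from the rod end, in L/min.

Cap-side area A_cap = π/4 × (180 mm)² = 25450 mm^2
Rod-side annular area A_ann = π/4 × (180² − 109²) = 16120 mm^2
Piston speed v = Q_in/A_cap; rod-end outflow Q_out = v × A_ann = Q_in × A_ann/A_cap.

Q_out ≈ 243 L/min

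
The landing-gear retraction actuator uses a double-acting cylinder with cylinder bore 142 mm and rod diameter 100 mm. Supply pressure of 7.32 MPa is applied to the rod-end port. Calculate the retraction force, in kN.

Rod-side annular area A_ann = π/4 × (142² − 100²) = 7983 mm^2
On retraction the pressure acts on the annular area (bore minus rod).
F = P × A_ann

F ≈ 58.4 kN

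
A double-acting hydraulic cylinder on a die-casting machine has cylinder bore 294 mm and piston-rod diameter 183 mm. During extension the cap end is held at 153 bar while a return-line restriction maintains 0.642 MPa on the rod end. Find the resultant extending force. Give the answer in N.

Cap-side area A_cap = π/4 × (294 mm)² = 67890 mm^2
Rod-side annular area A_ann = π/4 × (294² − 183²) = 41580 mm^2
Net thrust = P_cap·A_cap − P_rod·A_ann = 1.039e6 N − 26700 N

F ≈ 1.01e6 N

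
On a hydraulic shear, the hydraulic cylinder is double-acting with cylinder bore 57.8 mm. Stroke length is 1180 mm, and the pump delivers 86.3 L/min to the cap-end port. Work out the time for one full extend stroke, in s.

Cap-side area A_cap = π/4 × (57.8 mm)² = 2624 mm^2
Swept volume V = A × L; t = V / Q = A·L / Q

t ≈ 2.15 s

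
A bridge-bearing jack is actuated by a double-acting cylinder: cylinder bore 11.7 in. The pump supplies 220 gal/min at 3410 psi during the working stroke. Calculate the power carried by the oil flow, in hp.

Hydraulic power = P × Q

W ≈ 438 hp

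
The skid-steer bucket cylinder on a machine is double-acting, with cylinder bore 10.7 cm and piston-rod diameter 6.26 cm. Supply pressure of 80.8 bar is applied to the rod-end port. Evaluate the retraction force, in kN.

F ≈ 47.8 kN

Rod-side annular area A_ann = π/4 × (10.7² − 6.26²) = 59.14 cm^2
On retraction the pressure acts on the annular area (bore minus rod).
F = P × A_ann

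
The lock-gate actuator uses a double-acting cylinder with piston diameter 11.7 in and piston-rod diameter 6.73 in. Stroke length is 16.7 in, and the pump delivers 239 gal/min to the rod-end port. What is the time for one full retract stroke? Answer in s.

t ≈ 1.31 s

Rod-side annular area A_ann = π/4 × (11.7² − 6.73²) = 71.94 in^2
Swept volume V = A × L; t = V / Q = A·L / Q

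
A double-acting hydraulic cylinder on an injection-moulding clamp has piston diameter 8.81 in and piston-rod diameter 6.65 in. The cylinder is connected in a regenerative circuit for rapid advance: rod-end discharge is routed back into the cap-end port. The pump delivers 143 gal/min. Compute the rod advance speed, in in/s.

In regeneration the rod-end outflow joins the pump flow into the cap end, so the net volume the pump must supply per unit advance equals the rod cross-section area.
Rod cross-section A_rod = π/4 × (6.65 in)² = 34.73 in^2
v = Q_pump / A_rod

v ≈ 15.9 in/s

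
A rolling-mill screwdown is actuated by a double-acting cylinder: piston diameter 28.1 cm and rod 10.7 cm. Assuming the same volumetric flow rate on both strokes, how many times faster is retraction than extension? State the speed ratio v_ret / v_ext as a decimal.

v_ret/v_ext ≈ 1.17

Cap-side area A_cap = π/4 × (28.1 cm)² = 620.2 cm^2
Rod-side annular area A_ann = π/4 × (28.1² − 10.7²) = 530.2 cm^2
For equal Q, v ∝ 1/A, so v_ret/v_ext = A_cap/A_ann.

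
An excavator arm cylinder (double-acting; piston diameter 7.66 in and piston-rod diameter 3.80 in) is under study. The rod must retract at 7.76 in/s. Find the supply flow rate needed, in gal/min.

Rod-side annular area A_ann = π/4 × (7.66² − 3.80²) = 34.74 in^2
Q = A × v

Q ≈ 70.0 gal/min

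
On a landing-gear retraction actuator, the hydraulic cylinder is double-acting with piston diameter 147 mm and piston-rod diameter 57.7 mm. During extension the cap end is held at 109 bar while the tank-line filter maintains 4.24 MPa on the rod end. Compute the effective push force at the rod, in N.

Cap-side area A_cap = π/4 × (147 mm)² = 16970 mm^2
Rod-side annular area A_ann = π/4 × (147² − 57.7²) = 14360 mm^2
Net thrust = P_cap·A_cap − P_rod·A_ann = 1.850e5 N − 60870 N

F ≈ 1.24e5 N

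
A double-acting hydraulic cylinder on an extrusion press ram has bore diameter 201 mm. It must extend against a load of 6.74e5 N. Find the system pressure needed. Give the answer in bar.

P ≈ 212 bar

Cap-side area A_cap = π/4 × (201 mm)² = 31730 mm^2
P = F / A = 6.74e5 N / A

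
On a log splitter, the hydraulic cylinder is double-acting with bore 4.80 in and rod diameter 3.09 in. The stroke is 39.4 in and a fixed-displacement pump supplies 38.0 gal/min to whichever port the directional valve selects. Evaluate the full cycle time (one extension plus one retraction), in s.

t ≈ 7.73 s

Cap-side area A_cap = π/4 × (4.80 in)² = 18.10 in^2
Rod-side annular area A_ann = π/4 × (4.80² − 3.09²) = 10.60 in^2
t_ext = A_cap·L/Q = 4.873 s
t_ret = A_ann·L/Q = 2.854 s
t_cycle = t_ext + t_ret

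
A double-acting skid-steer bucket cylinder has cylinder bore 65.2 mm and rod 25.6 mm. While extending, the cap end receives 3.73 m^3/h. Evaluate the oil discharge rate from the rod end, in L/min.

Cap-side area A_cap = π/4 × (65.2 mm)² = 3339 mm^2
Rod-side annular area A_ann = π/4 × (65.2² − 25.6²) = 2824 mm^2
Piston speed v = Q_in/A_cap; rod-end outflow Q_out = v × A_ann = Q_in × A_ann/A_cap.

Q_out ≈ 52.6 L/min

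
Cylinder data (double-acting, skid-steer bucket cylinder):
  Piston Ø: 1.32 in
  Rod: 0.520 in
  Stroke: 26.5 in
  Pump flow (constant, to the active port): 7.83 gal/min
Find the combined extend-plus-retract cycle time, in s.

Cap-side area A_cap = π/4 × (1.32 in)² = 1.368 in^2
Rod-side annular area A_ann = π/4 × (1.32² − 0.520²) = 1.156 in^2
t_ext = A_cap·L/Q = 1.203 s
t_ret = A_ann·L/Q = 1.016 s
t_cycle = t_ext + t_ret

t ≈ 2.22 s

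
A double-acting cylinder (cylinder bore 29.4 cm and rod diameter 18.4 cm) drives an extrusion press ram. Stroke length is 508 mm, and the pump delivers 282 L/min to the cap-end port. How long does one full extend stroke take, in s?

Cap-side area A_cap = π/4 × (29.4 cm)² = 678.9 cm^2
Swept volume V = A × L; t = V / Q = A·L / Q

t ≈ 7.34 s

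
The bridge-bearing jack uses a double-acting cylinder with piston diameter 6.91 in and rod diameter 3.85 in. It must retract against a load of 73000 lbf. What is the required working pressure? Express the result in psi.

Rod-side annular area A_ann = π/4 × (6.91² − 3.85²) = 25.86 in^2
Retraction: pressure acts on the annular area.
P = F / A = 73000 lbf / A

P ≈ 2820 psi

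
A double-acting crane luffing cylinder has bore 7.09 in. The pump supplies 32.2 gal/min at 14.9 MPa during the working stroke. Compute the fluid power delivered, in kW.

W ≈ 30.3 kW

Hydraulic power = P × Q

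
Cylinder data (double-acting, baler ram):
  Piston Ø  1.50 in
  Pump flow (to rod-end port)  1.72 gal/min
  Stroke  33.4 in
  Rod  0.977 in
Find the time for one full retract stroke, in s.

Rod-side annular area A_ann = π/4 × (1.50² − 0.977²) = 1.017 in^2
Swept volume V = A × L; t = V / Q = A·L / Q

t ≈ 5.13 s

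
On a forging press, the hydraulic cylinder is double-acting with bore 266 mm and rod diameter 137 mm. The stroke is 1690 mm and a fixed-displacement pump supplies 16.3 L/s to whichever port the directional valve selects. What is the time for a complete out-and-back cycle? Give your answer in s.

t ≈ 10.0 s

Cap-side area A_cap = π/4 × (266 mm)² = 55570 mm^2
Rod-side annular area A_ann = π/4 × (266² − 137²) = 40830 mm^2
t_ext = A_cap·L/Q = 5.762 s
t_ret = A_ann·L/Q = 4.233 s
t_cycle = t_ext + t_ret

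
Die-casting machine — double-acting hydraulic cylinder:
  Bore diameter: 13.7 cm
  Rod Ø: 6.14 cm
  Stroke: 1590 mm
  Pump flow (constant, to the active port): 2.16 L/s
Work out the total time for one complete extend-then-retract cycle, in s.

Cap-side area A_cap = π/4 × (13.7 cm)² = 147.4 cm^2
Rod-side annular area A_ann = π/4 × (13.7² − 6.14²) = 117.8 cm^2
t_ext = A_cap·L/Q = 10.85 s
t_ret = A_ann·L/Q = 8.672 s
t_cycle = t_ext + t_ret

t ≈ 19.5 s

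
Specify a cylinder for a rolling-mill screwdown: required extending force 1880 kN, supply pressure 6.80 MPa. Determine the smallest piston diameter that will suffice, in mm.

Extension force acts on the full piston face: F = P × (π/4)D².
D = √(4F / (πP)) = √(4 × 1880 kN / (π × 6.80 MPa))

D ≈ 593 mm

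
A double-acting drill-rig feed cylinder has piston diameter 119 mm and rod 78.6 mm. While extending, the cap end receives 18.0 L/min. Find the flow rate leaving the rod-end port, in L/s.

Q_out ≈ 0.169 L/s

Cap-side area A_cap = π/4 × (119 mm)² = 11120 mm^2
Rod-side annular area A_ann = π/4 × (119² − 78.6²) = 6270 mm^2
Piston speed v = Q_in/A_cap; rod-end outflow Q_out = v × A_ann = Q_in × A_ann/A_cap.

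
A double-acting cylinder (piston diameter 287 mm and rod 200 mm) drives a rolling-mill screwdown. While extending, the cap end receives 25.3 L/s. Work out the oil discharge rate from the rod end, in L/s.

Q_out ≈ 13.0 L/s

Cap-side area A_cap = π/4 × (287 mm)² = 64690 mm^2
Rod-side annular area A_ann = π/4 × (287² − 200²) = 33280 mm^2
Piston speed v = Q_in/A_cap; rod-end outflow Q_out = v × A_ann = Q_in × A_ann/A_cap.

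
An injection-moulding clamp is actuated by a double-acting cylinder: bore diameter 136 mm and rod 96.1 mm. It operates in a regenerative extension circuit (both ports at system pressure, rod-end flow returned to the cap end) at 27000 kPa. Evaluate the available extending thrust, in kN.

With equal pressure on both faces, forces on the annular region cancel; the net push is pressure × rod cross-section.
Rod cross-section A_rod = π/4 × (96.1 mm)² = 7253 mm^2
F = P × A_rod

F ≈ 196 kN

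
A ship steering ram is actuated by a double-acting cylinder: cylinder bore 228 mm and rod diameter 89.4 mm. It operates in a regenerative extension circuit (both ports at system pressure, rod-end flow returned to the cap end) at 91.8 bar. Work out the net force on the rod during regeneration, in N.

F ≈ 57600 N

With equal pressure on both faces, forces on the annular region cancel; the net push is pressure × rod cross-section.
Rod cross-section A_rod = π/4 × (89.4 mm)² = 6277 mm^2
F = P × A_rod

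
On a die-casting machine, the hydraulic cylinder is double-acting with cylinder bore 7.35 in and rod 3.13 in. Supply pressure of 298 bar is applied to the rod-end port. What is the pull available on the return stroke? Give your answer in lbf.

Rod-side annular area A_ann = π/4 × (7.35² − 3.13²) = 34.73 in^2
On retraction the pressure acts on the annular area (bore minus rod).
F = P × A_ann

F ≈ 1.50e5 lbf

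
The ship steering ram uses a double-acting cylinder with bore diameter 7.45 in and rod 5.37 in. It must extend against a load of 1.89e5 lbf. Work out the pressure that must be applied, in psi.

Cap-side area A_cap = π/4 × (7.45 in)² = 43.59 in^2
P = F / A = 1.89e5 lbf / A

P ≈ 4340 psi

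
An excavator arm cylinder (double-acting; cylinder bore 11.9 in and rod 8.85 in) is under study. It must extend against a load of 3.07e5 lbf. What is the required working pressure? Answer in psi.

Cap-side area A_cap = π/4 × (11.9 in)² = 111.2 in^2
P = F / A = 3.07e5 lbf / A

P ≈ 2760 psi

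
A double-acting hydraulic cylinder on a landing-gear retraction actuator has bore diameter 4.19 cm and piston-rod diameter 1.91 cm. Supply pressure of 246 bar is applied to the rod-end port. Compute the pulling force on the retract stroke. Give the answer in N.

Rod-side annular area A_ann = π/4 × (4.19² − 1.91²) = 10.92 cm^2
On retraction the pressure acts on the annular area (bore minus rod).
F = P × A_ann

F ≈ 26900 N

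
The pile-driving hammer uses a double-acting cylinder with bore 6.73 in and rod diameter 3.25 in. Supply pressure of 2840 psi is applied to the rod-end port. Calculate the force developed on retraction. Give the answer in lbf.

Rod-side annular area A_ann = π/4 × (6.73² − 3.25²) = 27.28 in^2
On retraction the pressure acts on the annular area (bore minus rod).
F = P × A_ann

F ≈ 77500 lbf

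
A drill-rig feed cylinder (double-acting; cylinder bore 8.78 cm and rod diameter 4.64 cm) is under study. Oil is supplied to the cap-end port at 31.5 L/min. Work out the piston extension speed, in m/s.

v ≈ 0.0867 m/s

Cap-side area A_cap = π/4 × (8.78 cm)² = 60.55 cm^2
v = Q / A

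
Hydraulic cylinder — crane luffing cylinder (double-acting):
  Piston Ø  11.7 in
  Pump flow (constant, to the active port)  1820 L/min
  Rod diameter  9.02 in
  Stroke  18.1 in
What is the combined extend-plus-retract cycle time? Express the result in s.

t ≈ 1.48 s

Cap-side area A_cap = π/4 × (11.7 in)² = 107.5 in^2
Rod-side annular area A_ann = π/4 × (11.7² − 9.02²) = 43.61 in^2
t_ext = A_cap·L/Q = 1.051 s
t_ret = A_ann·L/Q = 0.4265 s
t_cycle = t_ext + t_ret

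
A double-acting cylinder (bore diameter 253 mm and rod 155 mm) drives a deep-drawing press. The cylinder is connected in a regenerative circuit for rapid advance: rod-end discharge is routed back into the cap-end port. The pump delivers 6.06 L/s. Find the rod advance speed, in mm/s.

v ≈ 321 mm/s

In regeneration the rod-end outflow joins the pump flow into the cap end, so the net volume the pump must supply per unit advance equals the rod cross-section area.
Rod cross-section A_rod = π/4 × (155 mm)² = 18870 mm^2
v = Q_pump / A_rod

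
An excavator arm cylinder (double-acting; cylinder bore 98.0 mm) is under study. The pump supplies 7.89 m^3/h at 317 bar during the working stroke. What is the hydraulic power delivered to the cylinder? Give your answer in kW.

W ≈ 69.5 kW

Hydraulic power = P × Q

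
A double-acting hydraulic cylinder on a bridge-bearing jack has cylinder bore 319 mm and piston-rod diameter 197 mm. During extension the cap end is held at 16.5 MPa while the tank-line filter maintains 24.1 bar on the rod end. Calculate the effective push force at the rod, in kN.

F ≈ 1200 kN

Cap-side area A_cap = π/4 × (319 mm)² = 79920 mm^2
Rod-side annular area A_ann = π/4 × (319² − 197²) = 49440 mm^2
Net thrust = P_cap·A_cap − P_rod·A_ann = 1319 kN − 119.2 kN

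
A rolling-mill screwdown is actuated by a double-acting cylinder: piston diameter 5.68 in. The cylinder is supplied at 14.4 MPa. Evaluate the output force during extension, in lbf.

Cap-side area A_cap = π/4 × (5.68 in)² = 25.34 in^2
F = P × A_cap = 14.4 MPa × A_cap

F ≈ 52900 lbf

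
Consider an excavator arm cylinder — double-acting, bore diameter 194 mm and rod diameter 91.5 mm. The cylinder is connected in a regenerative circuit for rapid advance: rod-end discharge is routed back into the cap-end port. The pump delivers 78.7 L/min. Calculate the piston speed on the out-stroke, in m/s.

v ≈ 0.199 m/s

In regeneration the rod-end outflow joins the pump flow into the cap end, so the net volume the pump must supply per unit advance equals the rod cross-section area.
Rod cross-section A_rod = π/4 × (91.5 mm)² = 6576 mm^2
v = Q_pump / A_rod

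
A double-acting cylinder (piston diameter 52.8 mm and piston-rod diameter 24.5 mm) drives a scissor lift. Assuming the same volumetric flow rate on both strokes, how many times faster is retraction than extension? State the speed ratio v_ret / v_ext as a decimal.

Cap-side area A_cap = π/4 × (52.8 mm)² = 2190 mm^2
Rod-side annular area A_ann = π/4 × (52.8² − 24.5²) = 1718 mm^2
For equal Q, v ∝ 1/A, so v_ret/v_ext = A_cap/A_ann.

v_ret/v_ext ≈ 1.27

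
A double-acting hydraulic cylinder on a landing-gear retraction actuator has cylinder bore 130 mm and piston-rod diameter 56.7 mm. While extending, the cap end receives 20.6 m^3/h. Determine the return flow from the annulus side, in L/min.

Q_out ≈ 278 L/min

Cap-side area A_cap = π/4 × (130 mm)² = 13270 mm^2
Rod-side annular area A_ann = π/4 × (130² − 56.7²) = 10750 mm^2
Piston speed v = Q_in/A_cap; rod-end outflow Q_out = v × A_ann = Q_in × A_ann/A_cap.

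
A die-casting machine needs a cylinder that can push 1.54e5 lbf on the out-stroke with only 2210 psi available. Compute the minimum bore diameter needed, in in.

Extension force acts on the full piston face: F = P × (π/4)D².
D = √(4F / (πP)) = √(4 × 1.54e5 lbf / (π × 2210 psi))

D ≈ 9.42 in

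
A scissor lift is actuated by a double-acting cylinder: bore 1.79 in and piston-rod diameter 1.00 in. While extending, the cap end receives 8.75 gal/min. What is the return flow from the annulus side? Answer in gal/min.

Q_out ≈ 6.02 gal/min

Cap-side area A_cap = π/4 × (1.79 in)² = 2.516 in^2
Rod-side annular area A_ann = π/4 × (1.79² − 1.00²) = 1.731 in^2
Piston speed v = Q_in/A_cap; rod-end outflow Q_out = v × A_ann = Q_in × A_ann/A_cap.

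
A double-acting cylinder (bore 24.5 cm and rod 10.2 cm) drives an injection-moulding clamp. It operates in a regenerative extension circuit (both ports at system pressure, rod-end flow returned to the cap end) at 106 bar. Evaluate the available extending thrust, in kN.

With equal pressure on both faces, forces on the annular region cancel; the net push is pressure × rod cross-section.
Rod cross-section A_rod = π/4 × (10.2 cm)² = 81.71 cm^2
F = P × A_rod

F ≈ 86.6 kN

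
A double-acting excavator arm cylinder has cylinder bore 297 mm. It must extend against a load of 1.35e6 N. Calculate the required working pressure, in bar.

Cap-side area A_cap = π/4 × (297 mm)² = 69280 mm^2
P = F / A = 1.35e6 N / A

P ≈ 195 bar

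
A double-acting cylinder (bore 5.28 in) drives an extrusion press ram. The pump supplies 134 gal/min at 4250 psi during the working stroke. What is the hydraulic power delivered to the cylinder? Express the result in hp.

Hydraulic power = P × Q

W ≈ 332 hp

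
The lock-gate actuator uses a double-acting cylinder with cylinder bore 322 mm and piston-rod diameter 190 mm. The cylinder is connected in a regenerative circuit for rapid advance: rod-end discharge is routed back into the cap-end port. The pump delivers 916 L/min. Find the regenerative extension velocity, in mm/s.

In regeneration the rod-end outflow joins the pump flow into the cap end, so the net volume the pump must supply per unit advance equals the rod cross-section area.
Rod cross-section A_rod = π/4 × (190 mm)² = 28350 mm^2
v = Q_pump / A_rod

v ≈ 538 mm/s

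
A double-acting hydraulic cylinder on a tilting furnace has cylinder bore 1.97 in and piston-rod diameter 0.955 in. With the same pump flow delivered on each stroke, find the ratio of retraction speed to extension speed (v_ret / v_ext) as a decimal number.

Cap-side area A_cap = π/4 × (1.97 in)² = 3.048 in^2
Rod-side annular area A_ann = π/4 × (1.97² − 0.955²) = 2.332 in^2
For equal Q, v ∝ 1/A, so v_ret/v_ext = A_cap/A_ann.

v_ret/v_ext ≈ 1.31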